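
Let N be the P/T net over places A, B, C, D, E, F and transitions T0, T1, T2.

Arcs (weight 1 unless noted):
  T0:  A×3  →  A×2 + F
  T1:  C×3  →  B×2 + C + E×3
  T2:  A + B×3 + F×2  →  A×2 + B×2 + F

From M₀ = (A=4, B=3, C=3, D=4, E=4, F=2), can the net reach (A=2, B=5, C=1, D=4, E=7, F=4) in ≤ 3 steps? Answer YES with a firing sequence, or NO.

step 1: fire T0:  (A=4, B=3, C=3, D=4, E=4, F=2) → (A=3, B=3, C=3, D=4, E=4, F=3)
step 2: fire T0:  (A=3, B=3, C=3, D=4, E=4, F=3) → (A=2, B=3, C=3, D=4, E=4, F=4)
step 3: fire T1:  (A=2, B=3, C=3, D=4, E=4, F=4) → (A=2, B=5, C=1, D=4, E=7, F=4)

YES — reachable via ⟨T0, T0, T1⟩ (3 firings)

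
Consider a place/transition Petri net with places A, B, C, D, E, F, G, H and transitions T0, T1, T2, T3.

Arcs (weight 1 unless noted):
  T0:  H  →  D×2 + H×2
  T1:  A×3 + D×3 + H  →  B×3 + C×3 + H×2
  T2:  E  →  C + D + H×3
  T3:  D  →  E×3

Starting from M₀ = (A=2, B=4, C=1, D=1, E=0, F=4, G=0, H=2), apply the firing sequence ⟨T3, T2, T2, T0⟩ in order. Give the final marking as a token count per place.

step 1: fire T3:  (A=2, B=4, C=1, D=1, E=0, F=4, G=0, H=2) → (A=2, B=4, C=1, D=0, E=3, F=4, G=0, H=2)
step 2: fire T2:  (A=2, B=4, C=1, D=0, E=3, F=4, G=0, H=2) → (A=2, B=4, C=2, D=1, E=2, F=4, G=0, H=5)
step 3: fire T2:  (A=2, B=4, C=2, D=1, E=2, F=4, G=0, H=5) → (A=2, B=4, C=3, D=2, E=1, F=4, G=0, H=8)
step 4: fire T0:  (A=2, B=4, C=3, D=2, E=1, F=4, G=0, H=8) → (A=2, B=4, C=3, D=4, E=1, F=4, G=0, H=9)

(A=2, B=4, C=3, D=4, E=1, F=4, G=0, H=9)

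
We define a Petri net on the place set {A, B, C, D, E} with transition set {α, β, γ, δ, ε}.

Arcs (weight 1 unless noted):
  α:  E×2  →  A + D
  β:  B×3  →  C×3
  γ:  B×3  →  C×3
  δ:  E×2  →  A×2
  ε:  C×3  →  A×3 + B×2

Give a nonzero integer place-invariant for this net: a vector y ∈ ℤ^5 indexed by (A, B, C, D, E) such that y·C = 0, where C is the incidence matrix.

y = (A:1, B:3, C:3, D:1, E:1)

Incidence matrix C (rows=places, cols=transitions):
        α    β    γ    δ    ε
    A   1    0    0    2    3
    B   0   -3   -3    0    2
    C   0    3    3    0   -3
    D   1    0    0    0    0
    E  -2    0    0   -2    0

Candidate y = [1, 3, 3, 1, 1]; check y·C column-wise:
  col α: 1·1 + 3·0 + 3·0 + 1·1 + 1·-2 = 0
  col β: 1·0 + 3·-3 + 3·3 + 1·0 + 1·0 = 0
  col γ: 1·0 + 3·-3 + 3·3 + 1·0 + 1·0 = 0
  col δ: 1·2 + 3·0 + 3·0 + 1·0 + 1·-2 = 0
  col ε: 1·3 + 3·2 + 3·-3 + 1·0 + 1·0 = 0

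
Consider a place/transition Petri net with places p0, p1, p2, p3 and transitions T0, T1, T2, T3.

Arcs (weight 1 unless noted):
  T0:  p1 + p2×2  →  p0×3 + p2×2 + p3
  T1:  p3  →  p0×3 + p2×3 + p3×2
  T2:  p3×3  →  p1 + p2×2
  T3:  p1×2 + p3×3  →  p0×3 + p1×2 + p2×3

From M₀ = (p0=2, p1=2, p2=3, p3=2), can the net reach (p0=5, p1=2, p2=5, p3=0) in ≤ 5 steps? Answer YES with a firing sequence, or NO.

YES — reachable via ⟨T0, T2⟩ (2 firings)

step 1: fire T0:  (p0=2, p1=2, p2=3, p3=2) → (p0=5, p1=1, p2=3, p3=3)
step 2: fire T2:  (p0=5, p1=1, p2=3, p3=3) → (p0=5, p1=2, p2=5, p3=0)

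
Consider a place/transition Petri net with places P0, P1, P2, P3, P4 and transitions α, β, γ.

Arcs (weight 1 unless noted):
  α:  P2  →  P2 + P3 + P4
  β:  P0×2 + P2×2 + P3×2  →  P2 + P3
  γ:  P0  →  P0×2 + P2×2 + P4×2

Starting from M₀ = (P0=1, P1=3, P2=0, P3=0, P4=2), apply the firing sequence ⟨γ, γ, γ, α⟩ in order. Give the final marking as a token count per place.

(P0=4, P1=3, P2=6, P3=1, P4=9)

step 1: fire γ:  (P0=1, P1=3, P2=0, P3=0, P4=2) → (P0=2, P1=3, P2=2, P3=0, P4=4)
step 2: fire γ:  (P0=2, P1=3, P2=2, P3=0, P4=4) → (P0=3, P1=3, P2=4, P3=0, P4=6)
step 3: fire γ:  (P0=3, P1=3, P2=4, P3=0, P4=6) → (P0=4, P1=3, P2=6, P3=0, P4=8)
step 4: fire α:  (P0=4, P1=3, P2=6, P3=0, P4=8) → (P0=4, P1=3, P2=6, P3=1, P4=9)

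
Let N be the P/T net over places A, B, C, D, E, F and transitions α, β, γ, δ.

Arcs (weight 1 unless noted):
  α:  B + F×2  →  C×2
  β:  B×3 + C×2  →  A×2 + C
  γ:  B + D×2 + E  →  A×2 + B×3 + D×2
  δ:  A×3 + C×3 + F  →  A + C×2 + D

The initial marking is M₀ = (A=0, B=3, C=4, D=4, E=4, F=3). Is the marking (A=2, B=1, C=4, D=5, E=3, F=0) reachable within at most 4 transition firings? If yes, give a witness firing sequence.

YES — reachable via ⟨α, γ, β, δ⟩ (4 firings)

step 1: fire α:  (A=0, B=3, C=4, D=4, E=4, F=3) → (A=0, B=2, C=6, D=4, E=4, F=1)
step 2: fire γ:  (A=0, B=2, C=6, D=4, E=4, F=1) → (A=2, B=4, C=6, D=4, E=3, F=1)
step 3: fire β:  (A=2, B=4, C=6, D=4, E=3, F=1) → (A=4, B=1, C=5, D=4, E=3, F=1)
step 4: fire δ:  (A=4, B=1, C=5, D=4, E=3, F=1) → (A=2, B=1, C=4, D=5, E=3, F=0)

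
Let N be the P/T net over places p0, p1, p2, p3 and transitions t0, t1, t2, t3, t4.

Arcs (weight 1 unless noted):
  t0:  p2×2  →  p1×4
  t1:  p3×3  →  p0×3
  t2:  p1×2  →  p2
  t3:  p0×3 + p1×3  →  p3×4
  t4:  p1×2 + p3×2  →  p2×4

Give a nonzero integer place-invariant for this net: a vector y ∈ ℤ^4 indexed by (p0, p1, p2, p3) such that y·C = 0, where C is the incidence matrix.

y = (p0:3, p1:1, p2:2, p3:3)

Incidence matrix C (rows=places, cols=transitions):
       t0   t1   t2   t3   t4
   p0   0    3    0   -3    0
   p1   4    0   -2   -3   -2
   p2  -2    0    1    0    4
   p3   0   -3    0    4   -2

Candidate y = [3, 1, 2, 3]; check y·C column-wise:
  col t0: 3·0 + 1·4 + 2·-2 + 3·0 = 0
  col t1: 3·3 + 1·0 + 2·0 + 3·-3 = 0
  col t2: 3·0 + 1·-2 + 2·1 + 3·0 = 0
  col t3: 3·-3 + 1·-3 + 2·0 + 3·4 = 0
  col t4: 3·0 + 1·-2 + 2·4 + 3·-2 = 0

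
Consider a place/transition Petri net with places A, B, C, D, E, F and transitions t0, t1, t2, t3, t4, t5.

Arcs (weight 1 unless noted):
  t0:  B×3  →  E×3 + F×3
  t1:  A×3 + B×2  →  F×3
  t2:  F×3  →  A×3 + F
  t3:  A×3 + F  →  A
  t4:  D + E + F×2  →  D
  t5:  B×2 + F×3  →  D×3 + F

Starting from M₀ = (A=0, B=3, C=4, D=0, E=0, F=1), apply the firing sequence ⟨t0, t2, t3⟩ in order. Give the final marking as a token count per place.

(A=1, B=0, C=4, D=0, E=3, F=1)

step 1: fire t0:  (A=0, B=3, C=4, D=0, E=0, F=1) → (A=0, B=0, C=4, D=0, E=3, F=4)
step 2: fire t2:  (A=0, B=0, C=4, D=0, E=3, F=4) → (A=3, B=0, C=4, D=0, E=3, F=2)
step 3: fire t3:  (A=3, B=0, C=4, D=0, E=3, F=2) → (A=1, B=0, C=4, D=0, E=3, F=1)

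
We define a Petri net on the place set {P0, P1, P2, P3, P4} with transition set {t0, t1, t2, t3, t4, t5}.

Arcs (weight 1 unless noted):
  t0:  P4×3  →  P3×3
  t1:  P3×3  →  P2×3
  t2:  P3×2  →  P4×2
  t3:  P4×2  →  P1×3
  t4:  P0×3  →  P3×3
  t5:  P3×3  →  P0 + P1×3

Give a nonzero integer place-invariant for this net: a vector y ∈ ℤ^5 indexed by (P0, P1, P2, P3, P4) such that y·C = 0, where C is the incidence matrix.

Incidence matrix C (rows=places, cols=transitions):
       t0   t1   t2   t3   t4   t5
   P0   0    0    0    0   -3    1
   P1   0    0    0    3    0    3
   P2   0    3    0    0    0    0
   P3   3   -3   -2    0    3   -3
   P4  -3    0    2   -2    0    0

Candidate y = [3, 2, 3, 3, 3]; check y·C column-wise:
  col t0: 3·0 + 2·0 + 3·0 + 3·3 + 3·-3 = 0
  col t1: 3·0 + 2·0 + 3·3 + 3·-3 + 3·0 = 0
  col t2: 3·0 + 2·0 + 3·0 + 3·-2 + 3·2 = 0
  col t3: 3·0 + 2·3 + 3·0 + 3·0 + 3·-2 = 0
  col t4: 3·-3 + 2·0 + 3·0 + 3·3 + 3·0 = 0
  col t5: 3·1 + 2·3 + 3·0 + 3·-3 + 3·0 = 0

y = (P0:3, P1:2, P2:3, P3:3, P4:3)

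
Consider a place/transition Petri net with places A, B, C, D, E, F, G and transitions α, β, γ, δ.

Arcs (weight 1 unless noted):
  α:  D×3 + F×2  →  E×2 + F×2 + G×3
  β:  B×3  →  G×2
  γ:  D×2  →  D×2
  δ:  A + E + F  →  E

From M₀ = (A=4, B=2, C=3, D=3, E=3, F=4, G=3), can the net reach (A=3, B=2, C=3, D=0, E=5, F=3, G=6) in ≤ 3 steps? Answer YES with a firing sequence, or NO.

step 1: fire α:  (A=4, B=2, C=3, D=3, E=3, F=4, G=3) → (A=4, B=2, C=3, D=0, E=5, F=4, G=6)
step 2: fire δ:  (A=4, B=2, C=3, D=0, E=5, F=4, G=6) → (A=3, B=2, C=3, D=0, E=5, F=3, G=6)

YES — reachable via ⟨α, δ⟩ (2 firings)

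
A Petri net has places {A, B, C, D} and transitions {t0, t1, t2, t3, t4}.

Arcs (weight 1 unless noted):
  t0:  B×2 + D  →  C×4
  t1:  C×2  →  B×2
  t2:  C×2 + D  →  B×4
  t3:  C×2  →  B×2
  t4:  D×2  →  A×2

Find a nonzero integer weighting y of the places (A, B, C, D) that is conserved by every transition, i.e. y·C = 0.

y = (A:2, B:1, C:1, D:2)

Incidence matrix C (rows=places, cols=transitions):
       t0   t1   t2   t3   t4
    A   0    0    0    0    2
    B  -2    2    4    2    0
    C   4   -2   -2   -2    0
    D  -1    0   -1    0   -2

Candidate y = [2, 1, 1, 2]; check y·C column-wise:
  col t0: 2·0 + 1·-2 + 1·4 + 2·-1 = 0
  col t1: 2·0 + 1·2 + 1·-2 + 2·0 = 0
  col t2: 2·0 + 1·4 + 1·-2 + 2·-1 = 0
  col t3: 2·0 + 1·2 + 1·-2 + 2·0 = 0
  col t4: 2·2 + 1·0 + 1·0 + 2·-2 = 0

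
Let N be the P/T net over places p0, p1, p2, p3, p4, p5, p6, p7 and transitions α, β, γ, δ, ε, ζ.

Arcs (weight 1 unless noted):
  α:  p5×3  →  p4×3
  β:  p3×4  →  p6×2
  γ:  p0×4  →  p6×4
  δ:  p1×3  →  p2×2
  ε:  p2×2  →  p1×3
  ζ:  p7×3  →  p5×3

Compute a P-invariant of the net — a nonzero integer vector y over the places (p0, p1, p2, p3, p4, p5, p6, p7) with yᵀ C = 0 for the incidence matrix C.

Incidence matrix C (rows=places, cols=transitions):
        α    β    γ    δ    ε    ζ
   p0   0    0   -4    0    0    0
   p1   0    0    0   -3    3    0
   p2   0    0    0    2   -2    0
   p3   0   -4    0    0    0    0
   p4   3    0    0    0    0    0
   p5  -3    0    0    0    0    3
   p6   0    2    4    0    0    0
   p7   0    0    0    0    0   -3

Candidate y = [0, 2, 3, 0, 0, 0, 0, 0]; check y·C column-wise:
  col α: 2·0 + 3·0 + 0·3 + 0·-3 = 0
  col β: 2·0 + 3·0 + 0·-4 + 0·2 = 0
  col γ: 0·-4 + 2·0 + 3·0 + 0·4 = 0
  col δ: 2·-3 + 3·2 = 0
  col ε: 2·3 + 3·-2 = 0
  col ζ: 2·0 + 3·0 + 0·3 + 0·-3 = 0

y = (p0:0, p1:2, p2:3, p3:0, p4:0, p5:0, p6:0, p7:0)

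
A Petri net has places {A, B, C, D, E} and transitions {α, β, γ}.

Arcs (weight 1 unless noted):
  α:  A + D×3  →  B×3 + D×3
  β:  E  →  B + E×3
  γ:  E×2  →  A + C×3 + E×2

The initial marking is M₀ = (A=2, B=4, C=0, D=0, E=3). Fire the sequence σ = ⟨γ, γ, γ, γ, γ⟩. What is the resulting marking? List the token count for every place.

step 1: fire γ:  (A=2, B=4, C=0, D=0, E=3) → (A=3, B=4, C=3, D=0, E=3)
step 2: fire γ:  (A=3, B=4, C=3, D=0, E=3) → (A=4, B=4, C=6, D=0, E=3)
step 3: fire γ:  (A=4, B=4, C=6, D=0, E=3) → (A=5, B=4, C=9, D=0, E=3)
step 4: fire γ:  (A=5, B=4, C=9, D=0, E=3) → (A=6, B=4, C=12, D=0, E=3)
step 5: fire γ:  (A=6, B=4, C=12, D=0, E=3) → (A=7, B=4, C=15, D=0, E=3)

(A=7, B=4, C=15, D=0, E=3)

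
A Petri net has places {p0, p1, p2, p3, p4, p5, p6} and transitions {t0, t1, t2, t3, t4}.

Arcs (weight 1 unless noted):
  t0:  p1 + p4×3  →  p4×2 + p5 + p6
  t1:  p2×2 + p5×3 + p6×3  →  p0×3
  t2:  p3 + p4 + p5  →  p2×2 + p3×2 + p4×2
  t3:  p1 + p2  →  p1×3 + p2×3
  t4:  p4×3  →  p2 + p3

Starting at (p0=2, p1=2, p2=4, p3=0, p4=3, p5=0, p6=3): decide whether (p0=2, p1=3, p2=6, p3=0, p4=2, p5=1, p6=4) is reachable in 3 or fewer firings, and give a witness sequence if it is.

step 1: fire t0:  (p0=2, p1=2, p2=4, p3=0, p4=3, p5=0, p6=3) → (p0=2, p1=1, p2=4, p3=0, p4=2, p5=1, p6=4)
step 2: fire t3:  (p0=2, p1=1, p2=4, p3=0, p4=2, p5=1, p6=4) → (p0=2, p1=3, p2=6, p3=0, p4=2, p5=1, p6=4)

YES — reachable via ⟨t0, t3⟩ (2 firings)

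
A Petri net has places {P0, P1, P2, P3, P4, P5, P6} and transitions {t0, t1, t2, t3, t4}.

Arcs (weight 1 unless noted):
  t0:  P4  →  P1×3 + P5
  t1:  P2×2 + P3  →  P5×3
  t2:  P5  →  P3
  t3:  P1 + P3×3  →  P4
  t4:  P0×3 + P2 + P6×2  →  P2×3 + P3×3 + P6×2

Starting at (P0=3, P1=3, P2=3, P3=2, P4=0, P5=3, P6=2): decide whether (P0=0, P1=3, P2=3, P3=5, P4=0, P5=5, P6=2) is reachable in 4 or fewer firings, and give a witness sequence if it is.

step 1: fire t1:  (P0=3, P1=3, P2=3, P3=2, P4=0, P5=3, P6=2) → (P0=3, P1=3, P2=1, P3=1, P4=0, P5=6, P6=2)
step 2: fire t2:  (P0=3, P1=3, P2=1, P3=1, P4=0, P5=6, P6=2) → (P0=3, P1=3, P2=1, P3=2, P4=0, P5=5, P6=2)
step 3: fire t4:  (P0=3, P1=3, P2=1, P3=2, P4=0, P5=5, P6=2) → (P0=0, P1=3, P2=3, P3=5, P4=0, P5=5, P6=2)

YES — reachable via ⟨t1, t2, t4⟩ (3 firings)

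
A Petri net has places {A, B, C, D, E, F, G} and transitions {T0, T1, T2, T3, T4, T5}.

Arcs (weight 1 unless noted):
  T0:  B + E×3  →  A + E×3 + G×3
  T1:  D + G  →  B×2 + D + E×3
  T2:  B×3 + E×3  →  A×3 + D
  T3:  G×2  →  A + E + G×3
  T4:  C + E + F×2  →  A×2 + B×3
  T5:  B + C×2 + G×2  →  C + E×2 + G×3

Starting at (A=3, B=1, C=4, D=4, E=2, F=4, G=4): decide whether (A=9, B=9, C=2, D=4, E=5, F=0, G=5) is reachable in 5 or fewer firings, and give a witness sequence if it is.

step 1: fire T1:  (A=3, B=1, C=4, D=4, E=2, F=4, G=4) → (A=3, B=3, C=4, D=4, E=5, F=4, G=3)
step 2: fire T3:  (A=3, B=3, C=4, D=4, E=5, F=4, G=3) → (A=4, B=3, C=4, D=4, E=6, F=4, G=4)
step 3: fire T3:  (A=4, B=3, C=4, D=4, E=6, F=4, G=4) → (A=5, B=3, C=4, D=4, E=7, F=4, G=5)
step 4: fire T4:  (A=5, B=3, C=4, D=4, E=7, F=4, G=5) → (A=7, B=6, C=3, D=4, E=6, F=2, G=5)
step 5: fire T4:  (A=7, B=6, C=3, D=4, E=6, F=2, G=5) → (A=9, B=9, C=2, D=4, E=5, F=0, G=5)

YES — reachable via ⟨T1, T3, T3, T4, T4⟩ (5 firings)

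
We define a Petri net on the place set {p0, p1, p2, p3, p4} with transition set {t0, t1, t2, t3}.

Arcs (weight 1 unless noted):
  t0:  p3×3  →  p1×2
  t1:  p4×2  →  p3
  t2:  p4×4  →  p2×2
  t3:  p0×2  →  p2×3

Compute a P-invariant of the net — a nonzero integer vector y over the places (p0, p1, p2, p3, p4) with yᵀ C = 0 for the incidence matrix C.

Incidence matrix C (rows=places, cols=transitions):
       t0   t1   t2   t3
   p0   0    0    0   -2
   p1   2    0    0    0
   p2   0    0    2    3
   p3  -3    1    0    0
   p4   0   -2   -4    0

Candidate y = [3, 3, 2, 2, 1]; check y·C column-wise:
  col t0: 3·0 + 3·2 + 2·0 + 2·-3 + 1·0 = 0
  col t1: 3·0 + 3·0 + 2·0 + 2·1 + 1·-2 = 0
  col t2: 3·0 + 3·0 + 2·2 + 2·0 + 1·-4 = 0
  col t3: 3·-2 + 3·0 + 2·3 + 2·0 + 1·0 = 0

y = (p0:3, p1:3, p2:2, p3:2, p4:1)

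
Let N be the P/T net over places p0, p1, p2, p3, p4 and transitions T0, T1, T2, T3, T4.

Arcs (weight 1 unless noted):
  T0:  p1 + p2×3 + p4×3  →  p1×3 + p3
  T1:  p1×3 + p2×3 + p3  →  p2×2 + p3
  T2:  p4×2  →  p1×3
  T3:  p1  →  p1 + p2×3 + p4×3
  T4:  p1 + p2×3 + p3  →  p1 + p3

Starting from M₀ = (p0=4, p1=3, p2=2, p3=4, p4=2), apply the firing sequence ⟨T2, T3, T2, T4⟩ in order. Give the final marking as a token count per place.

(p0=4, p1=9, p2=2, p3=4, p4=1)

step 1: fire T2:  (p0=4, p1=3, p2=2, p3=4, p4=2) → (p0=4, p1=6, p2=2, p3=4, p4=0)
step 2: fire T3:  (p0=4, p1=6, p2=2, p3=4, p4=0) → (p0=4, p1=6, p2=5, p3=4, p4=3)
step 3: fire T2:  (p0=4, p1=6, p2=5, p3=4, p4=3) → (p0=4, p1=9, p2=5, p3=4, p4=1)
step 4: fire T4:  (p0=4, p1=9, p2=5, p3=4, p4=1) → (p0=4, p1=9, p2=2, p3=4, p4=1)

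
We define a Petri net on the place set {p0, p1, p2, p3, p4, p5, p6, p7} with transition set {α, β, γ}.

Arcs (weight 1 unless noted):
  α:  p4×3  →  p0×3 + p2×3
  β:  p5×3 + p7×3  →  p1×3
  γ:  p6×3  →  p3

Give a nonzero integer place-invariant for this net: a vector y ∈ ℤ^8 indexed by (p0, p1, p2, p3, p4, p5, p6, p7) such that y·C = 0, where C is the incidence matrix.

Incidence matrix C (rows=places, cols=transitions):
        α    β    γ
   p0   3    0    0
   p1   0    3    0
   p2   3    0    0
   p3   0    0    1
   p4  -3    0    0
   p5   0   -3    0
   p6   0    0   -3
   p7   0   -3    0

Candidate y = [1, 0, -1, 0, 0, 0, 0, 0]; check y·C column-wise:
  col α: 1·3 + -1·3 + 0·-3 = 0
  col β: 1·0 + 0·3 + -1·0 + 0·-3 + 0·-3 = 0
  col γ: 1·0 + -1·0 + 0·1 + 0·-3 = 0

y = (p0:1, p1:0, p2:-1, p3:0, p4:0, p5:0, p6:0, p7:0)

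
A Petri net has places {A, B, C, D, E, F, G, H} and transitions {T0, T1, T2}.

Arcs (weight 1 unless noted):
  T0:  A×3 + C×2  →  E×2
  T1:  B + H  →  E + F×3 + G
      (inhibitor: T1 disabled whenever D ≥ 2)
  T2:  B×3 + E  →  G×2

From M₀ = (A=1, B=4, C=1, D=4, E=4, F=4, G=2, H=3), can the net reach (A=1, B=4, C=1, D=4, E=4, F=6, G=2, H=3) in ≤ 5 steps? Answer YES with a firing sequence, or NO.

NO — not reachable within 5 firings

depth 0: 1 marking
depth 1: 2 markings reached so far
depth 2: 2 markings reached so far
(frontier empty at depth 2; search complete)
target is not among the 2 markings reachable within 5 steps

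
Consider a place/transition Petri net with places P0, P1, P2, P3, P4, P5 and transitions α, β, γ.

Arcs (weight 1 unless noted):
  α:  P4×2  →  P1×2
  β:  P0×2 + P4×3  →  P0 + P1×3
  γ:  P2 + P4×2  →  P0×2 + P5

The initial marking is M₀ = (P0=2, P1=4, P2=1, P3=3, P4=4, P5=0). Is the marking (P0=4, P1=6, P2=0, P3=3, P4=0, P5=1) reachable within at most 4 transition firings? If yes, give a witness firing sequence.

step 1: fire α:  (P0=2, P1=4, P2=1, P3=3, P4=4, P5=0) → (P0=2, P1=6, P2=1, P3=3, P4=2, P5=0)
step 2: fire γ:  (P0=2, P1=6, P2=1, P3=3, P4=2, P5=0) → (P0=4, P1=6, P2=0, P3=3, P4=0, P5=1)

YES — reachable via ⟨α, γ⟩ (2 firings)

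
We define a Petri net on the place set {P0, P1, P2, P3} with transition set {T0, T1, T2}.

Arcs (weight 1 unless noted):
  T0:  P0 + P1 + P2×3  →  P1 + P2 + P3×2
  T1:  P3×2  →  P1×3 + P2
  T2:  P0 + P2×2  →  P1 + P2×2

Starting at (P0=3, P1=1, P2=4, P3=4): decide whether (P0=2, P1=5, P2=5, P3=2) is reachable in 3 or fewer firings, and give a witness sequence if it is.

YES — reachable via ⟨T1, T2⟩ (2 firings)

step 1: fire T1:  (P0=3, P1=1, P2=4, P3=4) → (P0=3, P1=4, P2=5, P3=2)
step 2: fire T2:  (P0=3, P1=4, P2=5, P3=2) → (P0=2, P1=5, P2=5, P3=2)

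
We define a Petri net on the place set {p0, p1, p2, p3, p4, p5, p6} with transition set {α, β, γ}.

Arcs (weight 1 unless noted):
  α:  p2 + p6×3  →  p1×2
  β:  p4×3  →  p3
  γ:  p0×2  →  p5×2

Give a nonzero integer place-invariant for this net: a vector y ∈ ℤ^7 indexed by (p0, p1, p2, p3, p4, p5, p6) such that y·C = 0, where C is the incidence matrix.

y = (p0:0, p1:1, p2:2, p3:0, p4:0, p5:0, p6:0)

Incidence matrix C (rows=places, cols=transitions):
        α    β    γ
   p0   0    0   -2
   p1   2    0    0
   p2  -1    0    0
   p3   0    1    0
   p4   0   -3    0
   p5   0    0    2
   p6  -3    0    0

Candidate y = [0, 1, 2, 0, 0, 0, 0]; check y·C column-wise:
  col α: 1·2 + 2·-1 + 0·-3 = 0
  col β: 1·0 + 2·0 + 0·1 + 0·-3 = 0
  col γ: 0·-2 + 1·0 + 2·0 + 0·2 = 0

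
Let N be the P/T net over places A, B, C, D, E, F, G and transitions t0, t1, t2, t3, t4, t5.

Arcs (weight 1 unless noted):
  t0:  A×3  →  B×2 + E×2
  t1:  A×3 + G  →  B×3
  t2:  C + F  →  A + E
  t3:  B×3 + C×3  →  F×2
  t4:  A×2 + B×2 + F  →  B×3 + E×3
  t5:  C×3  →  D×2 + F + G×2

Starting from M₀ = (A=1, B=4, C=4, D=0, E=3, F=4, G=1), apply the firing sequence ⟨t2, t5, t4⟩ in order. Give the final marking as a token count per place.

step 1: fire t2:  (A=1, B=4, C=4, D=0, E=3, F=4, G=1) → (A=2, B=4, C=3, D=0, E=4, F=3, G=1)
step 2: fire t5:  (A=2, B=4, C=3, D=0, E=4, F=3, G=1) → (A=2, B=4, C=0, D=2, E=4, F=4, G=3)
step 3: fire t4:  (A=2, B=4, C=0, D=2, E=4, F=4, G=3) → (A=0, B=5, C=0, D=2, E=7, F=3, G=3)

(A=0, B=5, C=0, D=2, E=7, F=3, G=3)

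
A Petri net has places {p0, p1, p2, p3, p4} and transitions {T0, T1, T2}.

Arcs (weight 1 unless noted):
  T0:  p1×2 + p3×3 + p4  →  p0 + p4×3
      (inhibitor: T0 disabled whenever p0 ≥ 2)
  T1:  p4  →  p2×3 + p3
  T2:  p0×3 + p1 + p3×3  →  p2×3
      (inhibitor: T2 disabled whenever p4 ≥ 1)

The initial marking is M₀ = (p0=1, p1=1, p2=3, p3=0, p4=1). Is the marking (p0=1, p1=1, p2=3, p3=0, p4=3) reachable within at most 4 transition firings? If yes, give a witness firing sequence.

NO — not reachable within 4 firings

depth 0: 1 marking
depth 1: 2 markings reached so far
depth 2: 2 markings reached so far
(frontier empty at depth 2; search complete)
target is not among the 2 markings reachable within 4 steps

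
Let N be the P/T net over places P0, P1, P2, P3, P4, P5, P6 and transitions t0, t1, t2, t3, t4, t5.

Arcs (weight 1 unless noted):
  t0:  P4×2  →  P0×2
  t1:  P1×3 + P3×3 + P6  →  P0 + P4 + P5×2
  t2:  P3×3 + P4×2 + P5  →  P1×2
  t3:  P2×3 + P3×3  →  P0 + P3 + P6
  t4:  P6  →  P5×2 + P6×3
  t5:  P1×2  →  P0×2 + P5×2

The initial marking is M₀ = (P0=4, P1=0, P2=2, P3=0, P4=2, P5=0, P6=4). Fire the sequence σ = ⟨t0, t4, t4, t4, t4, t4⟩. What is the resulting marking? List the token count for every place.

step 1: fire t0:  (P0=4, P1=0, P2=2, P3=0, P4=2, P5=0, P6=4) → (P0=6, P1=0, P2=2, P3=0, P4=0, P5=0, P6=4)
step 2: fire t4:  (P0=6, P1=0, P2=2, P3=0, P4=0, P5=0, P6=4) → (P0=6, P1=0, P2=2, P3=0, P4=0, P5=2, P6=6)
step 3: fire t4:  (P0=6, P1=0, P2=2, P3=0, P4=0, P5=2, P6=6) → (P0=6, P1=0, P2=2, P3=0, P4=0, P5=4, P6=8)
step 4: fire t4:  (P0=6, P1=0, P2=2, P3=0, P4=0, P5=4, P6=8) → (P0=6, P1=0, P2=2, P3=0, P4=0, P5=6, P6=10)
step 5: fire t4:  (P0=6, P1=0, P2=2, P3=0, P4=0, P5=6, P6=10) → (P0=6, P1=0, P2=2, P3=0, P4=0, P5=8, P6=12)
step 6: fire t4:  (P0=6, P1=0, P2=2, P3=0, P4=0, P5=8, P6=12) → (P0=6, P1=0, P2=2, P3=0, P4=0, P5=10, P6=14)

(P0=6, P1=0, P2=2, P3=0, P4=0, P5=10, P6=14)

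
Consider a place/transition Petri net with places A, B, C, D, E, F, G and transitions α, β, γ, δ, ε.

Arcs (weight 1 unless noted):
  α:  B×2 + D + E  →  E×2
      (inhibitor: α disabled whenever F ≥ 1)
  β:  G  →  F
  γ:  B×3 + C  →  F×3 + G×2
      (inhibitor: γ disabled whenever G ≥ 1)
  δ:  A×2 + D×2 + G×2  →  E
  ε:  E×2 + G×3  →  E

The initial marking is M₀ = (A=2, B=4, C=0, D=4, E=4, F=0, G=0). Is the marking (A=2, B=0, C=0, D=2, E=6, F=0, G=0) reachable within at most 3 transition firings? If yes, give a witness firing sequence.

YES — reachable via ⟨α, α⟩ (2 firings)

step 1: fire α:  (A=2, B=4, C=0, D=4, E=4, F=0, G=0) → (A=2, B=2, C=0, D=3, E=5, F=0, G=0)
step 2: fire α:  (A=2, B=2, C=0, D=3, E=5, F=0, G=0) → (A=2, B=0, C=0, D=2, E=6, F=0, G=0)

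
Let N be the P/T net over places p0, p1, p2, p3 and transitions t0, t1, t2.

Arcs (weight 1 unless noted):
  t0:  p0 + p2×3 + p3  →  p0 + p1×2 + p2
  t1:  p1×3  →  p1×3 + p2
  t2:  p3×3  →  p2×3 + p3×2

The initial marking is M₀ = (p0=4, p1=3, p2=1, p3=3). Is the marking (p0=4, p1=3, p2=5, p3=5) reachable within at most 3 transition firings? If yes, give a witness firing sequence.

depth 0: 1 marking
depth 1: 3 markings reached so far
depth 2: 6 markings reached so far
depth 3: 10 markings reached so far
target is not among the 10 markings reachable within 3 steps

NO — not reachable within 3 firings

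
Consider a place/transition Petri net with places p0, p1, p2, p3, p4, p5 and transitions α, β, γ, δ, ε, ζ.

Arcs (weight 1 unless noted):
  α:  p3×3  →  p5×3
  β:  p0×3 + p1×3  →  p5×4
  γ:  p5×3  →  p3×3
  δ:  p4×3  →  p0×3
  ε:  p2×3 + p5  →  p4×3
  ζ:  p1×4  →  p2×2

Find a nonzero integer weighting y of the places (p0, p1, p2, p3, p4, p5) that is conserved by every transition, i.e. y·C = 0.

Incidence matrix C (rows=places, cols=transitions):
        α    β    γ    δ    ε    ζ
   p0   0   -3    0    3    0    0
   p1   0   -3    0    0    0   -4
   p2   0    0    0    0   -3    2
   p3  -3    0    3    0    0    0
   p4   0    0    0   -3    3    0
   p5   3    4   -3    0   -1    0

Candidate y = [3, 1, 2, 3, 3, 3]; check y·C column-wise:
  col α: 3·0 + 1·0 + 2·0 + 3·-3 + 3·0 + 3·3 = 0
  col β: 3·-3 + 1·-3 + 2·0 + 3·0 + 3·0 + 3·4 = 0
  col γ: 3·0 + 1·0 + 2·0 + 3·3 + 3·0 + 3·-3 = 0
  col δ: 3·3 + 1·0 + 2·0 + 3·0 + 3·-3 + 3·0 = 0
  col ε: 3·0 + 1·0 + 2·-3 + 3·0 + 3·3 + 3·-1 = 0
  col ζ: 3·0 + 1·-4 + 2·2 + 3·0 + 3·0 + 3·0 = 0

y = (p0:3, p1:1, p2:2, p3:3, p4:3, p5:3)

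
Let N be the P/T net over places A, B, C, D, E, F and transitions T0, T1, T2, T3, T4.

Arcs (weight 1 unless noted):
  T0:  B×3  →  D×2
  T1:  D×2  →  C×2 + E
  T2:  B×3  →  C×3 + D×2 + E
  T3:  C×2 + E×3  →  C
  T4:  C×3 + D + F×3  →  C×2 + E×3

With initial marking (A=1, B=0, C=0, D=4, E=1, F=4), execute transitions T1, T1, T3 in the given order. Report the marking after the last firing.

(A=1, B=0, C=3, D=0, E=0, F=4)

step 1: fire T1:  (A=1, B=0, C=0, D=4, E=1, F=4) → (A=1, B=0, C=2, D=2, E=2, F=4)
step 2: fire T1:  (A=1, B=0, C=2, D=2, E=2, F=4) → (A=1, B=0, C=4, D=0, E=3, F=4)
step 3: fire T3:  (A=1, B=0, C=4, D=0, E=3, F=4) → (A=1, B=0, C=3, D=0, E=0, F=4)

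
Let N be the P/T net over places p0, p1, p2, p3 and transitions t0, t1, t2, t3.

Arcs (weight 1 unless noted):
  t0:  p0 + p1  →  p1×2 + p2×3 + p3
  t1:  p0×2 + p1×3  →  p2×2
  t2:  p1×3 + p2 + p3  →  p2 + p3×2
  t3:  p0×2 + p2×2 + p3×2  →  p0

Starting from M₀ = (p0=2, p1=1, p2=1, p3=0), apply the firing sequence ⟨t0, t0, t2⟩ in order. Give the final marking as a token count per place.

(p0=0, p1=0, p2=7, p3=3)

step 1: fire t0:  (p0=2, p1=1, p2=1, p3=0) → (p0=1, p1=2, p2=4, p3=1)
step 2: fire t0:  (p0=1, p1=2, p2=4, p3=1) → (p0=0, p1=3, p2=7, p3=2)
step 3: fire t2:  (p0=0, p1=3, p2=7, p3=2) → (p0=0, p1=0, p2=7, p3=3)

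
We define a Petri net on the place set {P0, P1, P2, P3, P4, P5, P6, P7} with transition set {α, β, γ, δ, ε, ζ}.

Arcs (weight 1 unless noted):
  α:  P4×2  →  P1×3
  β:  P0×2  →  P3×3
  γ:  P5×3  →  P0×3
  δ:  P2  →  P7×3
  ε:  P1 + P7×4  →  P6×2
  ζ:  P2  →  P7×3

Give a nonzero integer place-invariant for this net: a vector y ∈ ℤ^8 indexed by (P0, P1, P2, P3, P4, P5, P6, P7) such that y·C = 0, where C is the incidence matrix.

Incidence matrix C (rows=places, cols=transitions):
        α    β    γ    δ    ε    ζ
   P0   0   -2    3    0    0    0
   P1   3    0    0    0   -1    0
   P2   0    0    0   -1    0   -1
   P3   0    3    0    0    0    0
   P4  -2    0    0    0    0    0
   P5   0    0   -3    0    0    0
   P6   0    0    0    0    2    0
   P7   0    0    0    3   -4    3

Candidate y = [3, 0, 0, 2, 0, 3, 0, 0]; check y·C column-wise:
  col α: 3·0 + 0·3 + 2·0 + 0·-2 + 3·0 = 0
  col β: 3·-2 + 2·3 + 3·0 = 0
  col γ: 3·3 + 2·0 + 3·-3 = 0
  col δ: 3·0 + 0·-1 + 2·0 + 3·0 + 0·3 = 0
  col ε: 3·0 + 0·-1 + 2·0 + 3·0 + 0·2 + 0·-4 = 0
  col ζ: 3·0 + 0·-1 + 2·0 + 3·0 + 0·3 = 0

y = (P0:3, P1:0, P2:0, P3:2, P4:0, P5:3, P6:0, P7:0)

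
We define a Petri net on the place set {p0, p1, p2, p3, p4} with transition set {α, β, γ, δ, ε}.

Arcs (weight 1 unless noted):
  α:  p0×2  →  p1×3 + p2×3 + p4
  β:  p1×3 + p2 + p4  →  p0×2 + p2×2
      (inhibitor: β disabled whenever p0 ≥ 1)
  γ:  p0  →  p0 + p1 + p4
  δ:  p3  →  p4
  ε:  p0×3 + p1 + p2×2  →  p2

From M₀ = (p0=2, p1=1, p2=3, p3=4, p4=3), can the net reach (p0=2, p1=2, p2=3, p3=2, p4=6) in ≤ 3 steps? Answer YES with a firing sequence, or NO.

step 1: fire γ:  (p0=2, p1=1, p2=3, p3=4, p4=3) → (p0=2, p1=2, p2=3, p3=4, p4=4)
step 2: fire δ:  (p0=2, p1=2, p2=3, p3=4, p4=4) → (p0=2, p1=2, p2=3, p3=3, p4=5)
step 3: fire δ:  (p0=2, p1=2, p2=3, p3=3, p4=5) → (p0=2, p1=2, p2=3, p3=2, p4=6)

YES — reachable via ⟨γ, δ, δ⟩ (3 firings)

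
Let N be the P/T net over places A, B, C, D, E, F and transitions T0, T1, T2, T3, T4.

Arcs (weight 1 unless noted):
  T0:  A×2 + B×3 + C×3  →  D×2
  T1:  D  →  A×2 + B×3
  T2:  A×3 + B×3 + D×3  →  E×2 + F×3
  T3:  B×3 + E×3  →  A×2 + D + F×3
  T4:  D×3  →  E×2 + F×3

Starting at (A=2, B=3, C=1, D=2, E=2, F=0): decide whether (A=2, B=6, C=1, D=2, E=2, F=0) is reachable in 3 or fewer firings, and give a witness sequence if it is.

NO — not reachable within 3 firings

depth 0: 1 marking
depth 1: 2 markings reached so far
depth 2: 3 markings reached so far
depth 3: 3 markings reached so far
(frontier empty at depth 3; search complete)
target is not among the 3 markings reachable within 3 steps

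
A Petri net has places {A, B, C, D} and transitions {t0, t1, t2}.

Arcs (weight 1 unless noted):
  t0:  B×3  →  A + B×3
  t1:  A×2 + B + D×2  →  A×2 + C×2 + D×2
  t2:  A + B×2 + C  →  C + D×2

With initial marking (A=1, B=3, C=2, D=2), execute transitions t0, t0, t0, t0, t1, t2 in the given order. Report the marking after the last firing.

(A=4, B=0, C=4, D=4)

step 1: fire t0:  (A=1, B=3, C=2, D=2) → (A=2, B=3, C=2, D=2)
step 2: fire t0:  (A=2, B=3, C=2, D=2) → (A=3, B=3, C=2, D=2)
step 3: fire t0:  (A=3, B=3, C=2, D=2) → (A=4, B=3, C=2, D=2)
step 4: fire t0:  (A=4, B=3, C=2, D=2) → (A=5, B=3, C=2, D=2)
step 5: fire t1:  (A=5, B=3, C=2, D=2) → (A=5, B=2, C=4, D=2)
step 6: fire t2:  (A=5, B=2, C=4, D=2) → (A=4, B=0, C=4, D=4)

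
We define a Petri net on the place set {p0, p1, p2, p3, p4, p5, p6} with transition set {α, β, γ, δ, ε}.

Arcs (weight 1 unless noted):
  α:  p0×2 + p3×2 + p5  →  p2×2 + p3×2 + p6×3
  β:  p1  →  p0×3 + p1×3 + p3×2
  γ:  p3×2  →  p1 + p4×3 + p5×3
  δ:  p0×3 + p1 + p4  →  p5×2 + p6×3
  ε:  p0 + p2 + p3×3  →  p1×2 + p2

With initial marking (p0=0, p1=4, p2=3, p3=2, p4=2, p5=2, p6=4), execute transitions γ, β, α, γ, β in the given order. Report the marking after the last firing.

(p0=4, p1=10, p2=5, p3=2, p4=8, p5=7, p6=7)

step 1: fire γ:  (p0=0, p1=4, p2=3, p3=2, p4=2, p5=2, p6=4) → (p0=0, p1=5, p2=3, p3=0, p4=5, p5=5, p6=4)
step 2: fire β:  (p0=0, p1=5, p2=3, p3=0, p4=5, p5=5, p6=4) → (p0=3, p1=7, p2=3, p3=2, p4=5, p5=5, p6=4)
step 3: fire α:  (p0=3, p1=7, p2=3, p3=2, p4=5, p5=5, p6=4) → (p0=1, p1=7, p2=5, p3=2, p4=5, p5=4, p6=7)
step 4: fire γ:  (p0=1, p1=7, p2=5, p3=2, p4=5, p5=4, p6=7) → (p0=1, p1=8, p2=5, p3=0, p4=8, p5=7, p6=7)
step 5: fire β:  (p0=1, p1=8, p2=5, p3=0, p4=8, p5=7, p6=7) → (p0=4, p1=10, p2=5, p3=2, p4=8, p5=7, p6=7)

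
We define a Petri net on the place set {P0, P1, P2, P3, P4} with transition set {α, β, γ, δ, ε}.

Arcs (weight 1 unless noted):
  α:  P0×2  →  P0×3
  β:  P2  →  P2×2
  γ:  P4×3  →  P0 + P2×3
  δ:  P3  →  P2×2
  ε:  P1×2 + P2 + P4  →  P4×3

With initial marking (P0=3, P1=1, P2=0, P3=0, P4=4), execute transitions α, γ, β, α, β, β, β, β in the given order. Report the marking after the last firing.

(P0=6, P1=1, P2=8, P3=0, P4=1)

step 1: fire α:  (P0=3, P1=1, P2=0, P3=0, P4=4) → (P0=4, P1=1, P2=0, P3=0, P4=4)
step 2: fire γ:  (P0=4, P1=1, P2=0, P3=0, P4=4) → (P0=5, P1=1, P2=3, P3=0, P4=1)
step 3: fire β:  (P0=5, P1=1, P2=3, P3=0, P4=1) → (P0=5, P1=1, P2=4, P3=0, P4=1)
step 4: fire α:  (P0=5, P1=1, P2=4, P3=0, P4=1) → (P0=6, P1=1, P2=4, P3=0, P4=1)
step 5: fire β:  (P0=6, P1=1, P2=4, P3=0, P4=1) → (P0=6, P1=1, P2=5, P3=0, P4=1)
step 6: fire β:  (P0=6, P1=1, P2=5, P3=0, P4=1) → (P0=6, P1=1, P2=6, P3=0, P4=1)
step 7: fire β:  (P0=6, P1=1, P2=6, P3=0, P4=1) → (P0=6, P1=1, P2=7, P3=0, P4=1)
step 8: fire β:  (P0=6, P1=1, P2=7, P3=0, P4=1) → (P0=6, P1=1, P2=8, P3=0, P4=1)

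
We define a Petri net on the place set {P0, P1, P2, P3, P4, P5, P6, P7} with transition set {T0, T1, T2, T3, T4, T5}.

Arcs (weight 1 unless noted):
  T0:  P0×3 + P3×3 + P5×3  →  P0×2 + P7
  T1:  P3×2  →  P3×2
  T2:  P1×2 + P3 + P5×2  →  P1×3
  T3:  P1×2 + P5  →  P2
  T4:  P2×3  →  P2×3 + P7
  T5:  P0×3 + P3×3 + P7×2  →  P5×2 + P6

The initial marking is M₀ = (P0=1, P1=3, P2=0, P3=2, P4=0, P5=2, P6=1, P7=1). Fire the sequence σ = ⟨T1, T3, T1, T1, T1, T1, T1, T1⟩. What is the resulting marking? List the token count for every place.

step 1: fire T1:  (P0=1, P1=3, P2=0, P3=2, P4=0, P5=2, P6=1, P7=1) → (P0=1, P1=3, P2=0, P3=2, P4=0, P5=2, P6=1, P7=1)
step 2: fire T3:  (P0=1, P1=3, P2=0, P3=2, P4=0, P5=2, P6=1, P7=1) → (P0=1, P1=1, P2=1, P3=2, P4=0, P5=1, P6=1, P7=1)
step 3: fire T1:  (P0=1, P1=1, P2=1, P3=2, P4=0, P5=1, P6=1, P7=1) → (P0=1, P1=1, P2=1, P3=2, P4=0, P5=1, P6=1, P7=1)
step 4: fire T1:  (P0=1, P1=1, P2=1, P3=2, P4=0, P5=1, P6=1, P7=1) → (P0=1, P1=1, P2=1, P3=2, P4=0, P5=1, P6=1, P7=1)
step 5: fire T1:  (P0=1, P1=1, P2=1, P3=2, P4=0, P5=1, P6=1, P7=1) → (P0=1, P1=1, P2=1, P3=2, P4=0, P5=1, P6=1, P7=1)
step 6: fire T1:  (P0=1, P1=1, P2=1, P3=2, P4=0, P5=1, P6=1, P7=1) → (P0=1, P1=1, P2=1, P3=2, P4=0, P5=1, P6=1, P7=1)
step 7: fire T1:  (P0=1, P1=1, P2=1, P3=2, P4=0, P5=1, P6=1, P7=1) → (P0=1, P1=1, P2=1, P3=2, P4=0, P5=1, P6=1, P7=1)
step 8: fire T1:  (P0=1, P1=1, P2=1, P3=2, P4=0, P5=1, P6=1, P7=1) → (P0=1, P1=1, P2=1, P3=2, P4=0, P5=1, P6=1, P7=1)

(P0=1, P1=1, P2=1, P3=2, P4=0, P5=1, P6=1, P7=1)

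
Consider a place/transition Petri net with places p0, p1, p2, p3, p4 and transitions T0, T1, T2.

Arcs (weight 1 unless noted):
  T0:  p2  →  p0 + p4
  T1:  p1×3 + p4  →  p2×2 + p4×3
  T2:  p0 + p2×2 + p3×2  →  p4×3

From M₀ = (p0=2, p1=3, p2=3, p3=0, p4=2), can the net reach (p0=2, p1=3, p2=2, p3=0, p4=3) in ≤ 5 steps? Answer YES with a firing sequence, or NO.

NO — not reachable within 5 firings

depth 0: 1 marking
depth 1: 3 markings reached so far
depth 2: 5 markings reached so far
depth 3: 7 markings reached so far
depth 4: 8 markings reached so far
depth 5: 9 markings reached so far
target is not among the 9 markings reachable within 5 steps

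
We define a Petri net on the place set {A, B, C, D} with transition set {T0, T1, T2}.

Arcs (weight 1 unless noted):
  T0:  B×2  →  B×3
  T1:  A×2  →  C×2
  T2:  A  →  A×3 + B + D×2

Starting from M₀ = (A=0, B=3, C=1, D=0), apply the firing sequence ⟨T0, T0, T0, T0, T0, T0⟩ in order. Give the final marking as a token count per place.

step 1: fire T0:  (A=0, B=3, C=1, D=0) → (A=0, B=4, C=1, D=0)
step 2: fire T0:  (A=0, B=4, C=1, D=0) → (A=0, B=5, C=1, D=0)
step 3: fire T0:  (A=0, B=5, C=1, D=0) → (A=0, B=6, C=1, D=0)
step 4: fire T0:  (A=0, B=6, C=1, D=0) → (A=0, B=7, C=1, D=0)
step 5: fire T0:  (A=0, B=7, C=1, D=0) → (A=0, B=8, C=1, D=0)
step 6: fire T0:  (A=0, B=8, C=1, D=0) → (A=0, B=9, C=1, D=0)

(A=0, B=9, C=1, D=0)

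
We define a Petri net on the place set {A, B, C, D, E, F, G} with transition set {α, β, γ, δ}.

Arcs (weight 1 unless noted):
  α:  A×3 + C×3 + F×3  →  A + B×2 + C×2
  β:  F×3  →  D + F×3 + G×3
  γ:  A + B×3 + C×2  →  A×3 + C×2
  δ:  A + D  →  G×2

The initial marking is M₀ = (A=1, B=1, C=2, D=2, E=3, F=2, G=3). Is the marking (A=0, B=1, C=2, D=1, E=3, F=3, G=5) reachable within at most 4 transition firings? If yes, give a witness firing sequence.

depth 0: 1 marking
depth 1: 2 markings reached so far
depth 2: 2 markings reached so far
(frontier empty at depth 2; search complete)
target is not among the 2 markings reachable within 4 steps

NO — not reachable within 4 firings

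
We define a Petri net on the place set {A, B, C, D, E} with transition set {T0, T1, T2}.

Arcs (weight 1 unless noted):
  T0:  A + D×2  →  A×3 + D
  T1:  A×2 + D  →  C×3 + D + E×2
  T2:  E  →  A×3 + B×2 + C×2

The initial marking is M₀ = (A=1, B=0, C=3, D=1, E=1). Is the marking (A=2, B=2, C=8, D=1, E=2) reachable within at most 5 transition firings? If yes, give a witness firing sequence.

step 1: fire T2:  (A=1, B=0, C=3, D=1, E=1) → (A=4, B=2, C=5, D=1, E=0)
step 2: fire T1:  (A=4, B=2, C=5, D=1, E=0) → (A=2, B=2, C=8, D=1, E=2)

YES — reachable via ⟨T2, T1⟩ (2 firings)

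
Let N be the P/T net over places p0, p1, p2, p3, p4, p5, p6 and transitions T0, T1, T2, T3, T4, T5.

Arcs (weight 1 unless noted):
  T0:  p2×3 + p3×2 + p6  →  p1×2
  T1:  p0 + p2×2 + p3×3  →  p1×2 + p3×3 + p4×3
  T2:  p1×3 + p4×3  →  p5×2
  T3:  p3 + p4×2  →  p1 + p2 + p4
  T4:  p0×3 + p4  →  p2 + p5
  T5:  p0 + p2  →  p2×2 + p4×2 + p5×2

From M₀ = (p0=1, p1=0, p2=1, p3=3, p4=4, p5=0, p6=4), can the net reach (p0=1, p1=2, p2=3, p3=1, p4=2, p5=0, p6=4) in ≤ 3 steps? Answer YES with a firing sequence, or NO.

step 1: fire T3:  (p0=1, p1=0, p2=1, p3=3, p4=4, p5=0, p6=4) → (p0=1, p1=1, p2=2, p3=2, p4=3, p5=0, p6=4)
step 2: fire T3:  (p0=1, p1=1, p2=2, p3=2, p4=3, p5=0, p6=4) → (p0=1, p1=2, p2=3, p3=1, p4=2, p5=0, p6=4)

YES — reachable via ⟨T3, T3⟩ (2 firings)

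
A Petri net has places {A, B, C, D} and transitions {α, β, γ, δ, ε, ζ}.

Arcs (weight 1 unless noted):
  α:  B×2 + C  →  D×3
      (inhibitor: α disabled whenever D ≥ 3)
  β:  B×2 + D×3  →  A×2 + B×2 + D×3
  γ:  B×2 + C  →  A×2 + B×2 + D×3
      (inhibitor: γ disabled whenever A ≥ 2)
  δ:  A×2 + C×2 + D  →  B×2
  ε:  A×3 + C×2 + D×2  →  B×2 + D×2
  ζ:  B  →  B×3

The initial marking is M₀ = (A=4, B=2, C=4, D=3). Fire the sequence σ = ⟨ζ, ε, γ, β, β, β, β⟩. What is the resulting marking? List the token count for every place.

step 1: fire ζ:  (A=4, B=2, C=4, D=3) → (A=4, B=4, C=4, D=3)
step 2: fire ε:  (A=4, B=4, C=4, D=3) → (A=1, B=6, C=2, D=3)
step 3: fire γ:  (A=1, B=6, C=2, D=3) → (A=3, B=6, C=1, D=6)
step 4: fire β:  (A=3, B=6, C=1, D=6) → (A=5, B=6, C=1, D=6)
step 5: fire β:  (A=5, B=6, C=1, D=6) → (A=7, B=6, C=1, D=6)
step 6: fire β:  (A=7, B=6, C=1, D=6) → (A=9, B=6, C=1, D=6)
step 7: fire β:  (A=9, B=6, C=1, D=6) → (A=11, B=6, C=1, D=6)

(A=11, B=6, C=1, D=6)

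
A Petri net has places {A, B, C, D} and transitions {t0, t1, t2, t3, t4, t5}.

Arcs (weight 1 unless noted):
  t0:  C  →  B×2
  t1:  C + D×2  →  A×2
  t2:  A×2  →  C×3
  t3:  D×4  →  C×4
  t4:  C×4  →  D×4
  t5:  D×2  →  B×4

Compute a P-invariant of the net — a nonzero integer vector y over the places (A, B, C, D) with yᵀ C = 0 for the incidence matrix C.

Incidence matrix C (rows=places, cols=transitions):
       t0   t1   t2   t3   t4   t5
    A   0    2   -2    0    0    0
    B   2    0    0    0    0    4
    C  -1   -1    3    4   -4    0
    D   0   -2    0   -4    4   -2

Candidate y = [3, 1, 2, 2]; check y·C column-wise:
  col t0: 3·0 + 1·2 + 2·-1 + 2·0 = 0
  col t1: 3·2 + 1·0 + 2·-1 + 2·-2 = 0
  col t2: 3·-2 + 1·0 + 2·3 + 2·0 = 0
  col t3: 3·0 + 1·0 + 2·4 + 2·-4 = 0
  col t4: 3·0 + 1·0 + 2·-4 + 2·4 = 0
  col t5: 3·0 + 1·4 + 2·0 + 2·-2 = 0

y = (A:3, B:1, C:2, D:2)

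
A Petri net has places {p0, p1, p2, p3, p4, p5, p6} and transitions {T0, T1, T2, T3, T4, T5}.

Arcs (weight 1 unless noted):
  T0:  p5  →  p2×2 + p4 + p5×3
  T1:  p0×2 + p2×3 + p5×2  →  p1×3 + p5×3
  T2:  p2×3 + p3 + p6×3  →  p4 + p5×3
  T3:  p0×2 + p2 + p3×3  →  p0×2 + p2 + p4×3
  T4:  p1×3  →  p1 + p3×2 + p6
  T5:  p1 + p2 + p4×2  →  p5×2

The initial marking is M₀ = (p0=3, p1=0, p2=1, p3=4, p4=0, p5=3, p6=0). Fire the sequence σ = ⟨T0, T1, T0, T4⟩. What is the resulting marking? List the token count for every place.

step 1: fire T0:  (p0=3, p1=0, p2=1, p3=4, p4=0, p5=3, p6=0) → (p0=3, p1=0, p2=3, p3=4, p4=1, p5=5, p6=0)
step 2: fire T1:  (p0=3, p1=0, p2=3, p3=4, p4=1, p5=5, p6=0) → (p0=1, p1=3, p2=0, p3=4, p4=1, p5=6, p6=0)
step 3: fire T0:  (p0=1, p1=3, p2=0, p3=4, p4=1, p5=6, p6=0) → (p0=1, p1=3, p2=2, p3=4, p4=2, p5=8, p6=0)
step 4: fire T4:  (p0=1, p1=3, p2=2, p3=4, p4=2, p5=8, p6=0) → (p0=1, p1=1, p2=2, p3=6, p4=2, p5=8, p6=1)

(p0=1, p1=1, p2=2, p3=6, p4=2, p5=8, p6=1)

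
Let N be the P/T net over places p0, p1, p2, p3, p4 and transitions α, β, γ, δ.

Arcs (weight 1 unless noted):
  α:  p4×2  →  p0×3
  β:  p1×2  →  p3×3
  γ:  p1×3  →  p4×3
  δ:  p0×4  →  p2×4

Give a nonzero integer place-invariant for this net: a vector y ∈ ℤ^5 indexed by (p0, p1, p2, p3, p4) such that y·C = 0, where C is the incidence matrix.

Incidence matrix C (rows=places, cols=transitions):
        α    β    γ    δ
   p0   3    0    0   -4
   p1   0   -2   -3    0
   p2   0    0    0    4
   p3   0    3    0    0
   p4  -2    0    3    0

Candidate y = [2, 3, 2, 2, 3]; check y·C column-wise:
  col α: 2·3 + 3·0 + 2·0 + 2·0 + 3·-2 = 0
  col β: 2·0 + 3·-2 + 2·0 + 2·3 + 3·0 = 0
  col γ: 2·0 + 3·-3 + 2·0 + 2·0 + 3·3 = 0
  col δ: 2·-4 + 3·0 + 2·4 + 2·0 + 3·0 = 0

y = (p0:2, p1:3, p2:2, p3:2, p4:3)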